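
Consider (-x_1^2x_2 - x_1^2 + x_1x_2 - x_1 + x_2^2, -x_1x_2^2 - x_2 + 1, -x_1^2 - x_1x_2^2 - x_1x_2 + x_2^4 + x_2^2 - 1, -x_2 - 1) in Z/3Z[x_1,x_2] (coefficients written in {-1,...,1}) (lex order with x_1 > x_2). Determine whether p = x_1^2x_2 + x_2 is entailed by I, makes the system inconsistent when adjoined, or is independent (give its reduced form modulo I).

Adjoining x_1^2x_2 + x_2 makes the ideal the whole ring: the system is inconsistent.

First compute the reduced Gröbner basis of I by Buchberger's algorithm.
f_1 = -x_1^2x_2 - x_1^2 + x_1x_2 - x_1 + x_2^2, LT = x_1^2x_2.
f_2 = -x_1x_2^2 - x_2 + 1, LT = x_1x_2^2.
f_3 = -x_1^2 - x_1x_2^2 - x_1x_2 + x_2^4 + x_2^2 - 1, LT = x_1^2.
f_4 = -x_2 - 1, LT = x_2.

S(f_1,f_2): lcm = x_1^2x_2^2. S = x_1^2x_2 - x_1x_2^2 + x_1 - x_2^3.
  reduce S modulo (f_1, f_2, f_3, f_4):
  remainder x_1 + 1 ≠ 0; add h_5 = x_1 + 1 to the basis.

The other S-polynomials (S(f_1,f_3), S(f_1,f_4), S(f_2,f_3), S(f_2,f_4), S(f_3,f_4), S(f_1,h_5), S(f_2,h_5), S(f_3,h_5), S(f_4,h_5)) all reduce to 0 modulo the current basis, so we have a Gröbner basis.
Inter-reduce: drop elements whose leading term is divisible by another's, tail-reduce, and make monic.
Reduced Gröbner basis: {x_1 + 1, x_2 + 1}.
Label its elements g_1 = x_1 + 1, g_2 = x_2 + 1.

Reduce p = x_1^2x_2 + x_2 modulo G:
  leading term x_1^2x_2: subtract (x_1x_2)·g_1 from x_1^2x_2 + x_2 → -x_1x_2 + x_2
  leading term x_1x_2: subtract (-x_2)·g_1 from -x_1x_2 + x_2 → -x_2
  leading term x_2: subtract (-1)·g_2 from -x_2 → 1
  leading term 1: no divisor's leading term divides it; move 1 to the remainder.
  normal form = 1.
The normal form is nonzero, so p ∉ I. Since p minus its normal form lies in I, I + (p) = I + (r) where r = 1; decide whether this ideal is the whole ring.
Here r = 1 is a nonzero constant, hence a unit: 1 ∈ I + (p), the Gröbner basis of I + (p) is {1}, and the enlarged system has no common solution — adjoining p is inconsistent.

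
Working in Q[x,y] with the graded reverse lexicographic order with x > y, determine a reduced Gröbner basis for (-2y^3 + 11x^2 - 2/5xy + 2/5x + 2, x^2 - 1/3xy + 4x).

f_1 = -2y^3 + 11x^2 - 2/5xy + 2/5x + 2, LT = y^3.
f_2 = x^2 - 1/3xy + 4x, LT = x^2.

The S-polynomials (S(f_1,f_2)) all reduce to 0 modulo the current basis, so we have a Gröbner basis.

G = {y^3 - 49/30xy + 109/5x - 1, x^2 - 1/3xy + 4x}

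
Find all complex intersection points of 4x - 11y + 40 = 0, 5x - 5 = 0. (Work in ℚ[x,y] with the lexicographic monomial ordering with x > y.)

{(1, 4)}

Compute a lex Gröbner basis by Buchberger's algorithm.
f_1 = 4x - 11y + 40, LT = x.
f_2 = 5x - 5, LT = x.

S(f_1,f_2): lcm = x. S = -11/4y + 11.
  reduce S modulo (f_1, f_2):
  remainder -11/4y + 11 ≠ 0; add h_3 = -11/4y + 11 to the basis.

The other S-polynomials (S(f_1,h_3), S(f_2,h_3)) all reduce to 0 modulo the current basis, so we have a Gröbner basis.
Inter-reduce: drop elements whose leading term is divisible by another's, tail-reduce, and make monic.
Reduced Gröbner basis: {x - 1, y - 4}.

Since the basis is lex-ordered, y - 4 is univariate in y. Its roots are {4}. Back-substituting each root into the other basis elements fixes the other coordinates.
  y = 4: the earlier basis element becomes x - 1 = 0, giving x = 1 — point (1, 4).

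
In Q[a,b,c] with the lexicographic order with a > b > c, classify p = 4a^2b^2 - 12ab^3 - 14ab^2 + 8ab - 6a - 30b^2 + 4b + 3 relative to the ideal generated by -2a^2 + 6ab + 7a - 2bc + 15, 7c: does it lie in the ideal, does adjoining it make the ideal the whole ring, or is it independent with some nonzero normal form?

4a^2b^2 - 12ab^3 - 14ab^2 + 8ab - 6a - 30b^2 + 4b + 3 is independent of I; its normal form modulo I is 8ab - 6a + 4b + 3.

First compute the reduced Gröbner basis of I by Buchberger's algorithm.
f_1 = -2a^2 + 6ab + 7a - 2bc + 15, LT = a^2.
f_2 = 7c, LT = c.

The S-polynomials (S(f_1,f_2)) all reduce to 0 modulo the current basis, so we have a Gröbner basis.
Inter-reduce: drop elements whose leading term is divisible by another's, tail-reduce, and make monic.
Reduced Gröbner basis: {a^2 - 3ab - 7/2a - 15/2, c}.
Label its elements g_1 = a^2 - 3ab - 7/2a - 15/2, g_2 = c.

Reduce p = 4a^2b^2 - 12ab^3 - 14ab^2 + 8ab - 6a - 30b^2 + 4b + 3 modulo G:
  leading term a^2b^2: subtract (4b^2)·g_1 from 4a^2b^2 - 12ab^3 - 14ab^2 + 8ab - 6a - 30b^2 + 4b + 3 → 8ab - 6a + 4b + 3
  leading term ab: no divisor's leading term divides it; move 8ab to the remainder.
  leading term a: no divisor's leading term divides it; move -6a to the remainder.
  leading term b: no divisor's leading term divides it; move 4b to the remainder.
  leading term 1: no divisor's leading term divides it; move 3 to the remainder.
  normal form = 8ab - 6a + 4b + 3.
The normal form is nonzero, so p ∉ I. Since p minus its normal form lies in I, I + (p) = I + (r) where r = 8ab - 6a + 4b + 3; decide whether this ideal is the whole ring.
Run Buchberger on G together with r (pairs among the g_i already reduce to 0 since G is a Gröbner basis):
g_1 = a^2 - 3ab - 7/2a - 15/2, LT = a^2.
g_2 = c, LT = c.
r = 8ab - 6a + 4b + 3, LT = ab.

S(g_1,r): lcm = a^2b. S = 3/4a^2 - 3ab^2 - 4ab - 3/8a - 15/2b.
  leading term a^2: subtract (3/4)·g_1 from 3/4a^2 - 3ab^2 - 4ab - 3/8a - 15/2b → -3ab^2 - 7/4ab + 9/4a - 15/2b + 45/8
  leading term ab^2: subtract (-3/8b)·r from -3ab^2 - 7/4ab + 9/4a - 15/2b + 45/8 → -4ab + 9/4a + 3/2b^2 - 51/8b + 45/8
  leading term ab: subtract (-1/2)·r from -4ab + 9/4a + 3/2b^2 - 51/8b + 45/8 → -3/4a + 3/2b^2 - 35/8b + 57/8
  leading term a: no divisor's leading term divides it; move -3/4a to the remainder.
  leading term b^2: no divisor's leading term divides it; move 3/2b^2 to the remainder.
  leading term b: no divisor's leading term divides it; move -35/8b to the remainder.
  leading term 1: no divisor's leading term divides it; move 57/8 to the remainder.
  remainder -3/4a + 3/2b^2 - 35/8b + 57/8 ≠ 0; add m_4 = -3/4a + 3/2b^2 - 35/8b + 57/8 to the basis.

S(r,m_4): lcm = ab. S = -3/4a + 2b^3 - 35/6b^2 + 10b + 3/8.
  leading term a: subtract (1)·m_4 from -3/4a + 2b^3 - 35/6b^2 + 10b + 3/8 → 2b^3 - 22/3b^2 + 115/8b - 27/4
  leading term b^3: no divisor's leading term divides it; move 2b^3 to the remainder.
  leading term b^2: no divisor's leading term divides it; move -22/3b^2 to the remainder.
  leading term b: no divisor's leading term divides it; move 115/8b to the remainder.
  leading term 1: no divisor's leading term divides it; move -27/4 to the remainder.
  remainder 2b^3 - 22/3b^2 + 115/8b - 27/4 ≠ 0; add m_5 = 2b^3 - 22/3b^2 + 115/8b - 27/4 to the basis.

The other S-polynomials (S(g_1,g_2), S(g_2,r), S(g_1,m_4), S(g_2,m_4), S(g_1,m_5), S(g_2,m_5), S(r,m_5), S(m_4,m_5)) all reduce to 0 modulo the current basis, so we have a Gröbner basis.
Inter-reduce: drop elements whose leading term is divisible by another's, tail-reduce, and make monic.
Reduced Gröbner basis: {a - 2b^2 + 35/6b - 19/2, b^3 - 11/3b^2 + 115/16b - 27/8, c}.
The reduced Gröbner basis of I + (p) is {a - 2b^2 + 35/6b - 19/2, b^3 - 11/3b^2 + 115/16b - 27/8, c} ≠ {1}, a proper ideal, so the enlarged system stays consistent: p is independent of I, with normal form 8ab - 6a + 4b + 3.

Ideal membership is decidable via reduction modulo a Gröbner basis.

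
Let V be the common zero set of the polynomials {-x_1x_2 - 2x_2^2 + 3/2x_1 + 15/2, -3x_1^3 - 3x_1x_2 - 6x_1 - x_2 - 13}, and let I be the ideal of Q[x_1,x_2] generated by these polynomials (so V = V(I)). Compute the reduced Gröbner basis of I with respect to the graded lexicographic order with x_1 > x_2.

G = {x_2^4 + 13/4x_2^3 - 3/8x_1^2 - 61/24x_2^2 + 9/4x_1 - 38/3x_2 - 31/8, x_1^3 - 2x_2^2 + 7/2x_1 + 1/3x_2 + 71/6, x_1x_2 + 2x_2^2 - 3/2x_1 - 15/2}

Buchberger's algorithm terminates because the ascending chain of leading-term ideals stabilizes.

f_1 = -x_1x_2 - 2x_2^2 + 3/2x_1 + 15/2, LT = x_1x_2.
f_2 = -3x_1^3 - 3x_1x_2 - 6x_1 - x_2 - 13, LT = x_1^3.

S(f_1,f_2): lcm = x_1^3x_2. S = 2x_1^2x_2^2 - 3/2x_1^3 - x_1x_2^2 - 15/2x_1^2 - 2x_1x_2 - 1/3x_2^2 - 13/3x_2.
  leading term x_1^2x_2^2: subtract (-2x_1x_2)·f_1 from 2x_1^2x_2^2 - 3/2x_1^3 - x_1x_2^2 - 15/2x_1^2 - 2x_1x_2 - 1/3x_2^2 - 13/3x_2 → -4x_1x_2^3 - 3/2x_1^3 + 3x_1^2x_2 - x_1x_2^2 - 15/2x_1^2 + 13x_1x_2 - 1/3x_2^2 - 13/3x_2
  leading term x_1x_2^3: subtract (4x_2^2)·f_1 from -4x_1x_2^3 - 3/2x_1^3 + 3x_1^2x_2 - x_1x_2^2 - 15/2x_1^2 + 13x_1x_2 - 1/3x_2^2 - 13/3x_2 → 8x_2^4 - 3/2x_1^3 + 3x_1^2x_2 - 7x_1x_2^2 - 15/2x_1^2 + 13x_1x_2 - 91/3x_2^2 - 13/3x_2
  leading term x_2^4: no divisor's leading term divides it; move 8x_2^4 to the remainder.
  leading term x_1^3: subtract (1/2)·f_2 from -3/2x_1^3 + 3x_1^2x_2 - 7x_1x_2^2 - 15/2x_1^2 + 13x_1x_2 - 91/3x_2^2 - 13/3x_2 → 3x_1^2x_2 - 7x_1x_2^2 - 15/2x_1^2 + 29/2x_1x_2 - 91/3x_2^2 + 3x_1 - 23/6x_2 + 13/2
  leading term x_1^2x_2: subtract (-3x_1)·f_1 from 3x_1^2x_2 - 7x_1x_2^2 - 15/2x_1^2 + 29/2x_1x_2 - 91/3x_2^2 + 3x_1 - 23/6x_2 + 13/2 → -13x_1x_2^2 - 3x_1^2 + 29/2x_1x_2 - 91/3x_2^2 + 51/2x_1 - 23/6x_2 + 13/2
  leading term x_1x_2^2: subtract (13x_2)·f_1 from -13x_1x_2^2 - 3x_1^2 + 29/2x_1x_2 - 91/3x_2^2 + 51/2x_1 - 23/6x_2 + 13/2 → 26x_2^3 - 3x_1^2 - 5x_1x_2 - 91/3x_2^2 + 51/2x_1 - 304/3x_2 + 13/2
  leading term x_2^3: no divisor's leading term divides it; move 26x_2^3 to the remainder.
  leading term x_1^2: no divisor's leading term divides it; move -3x_1^2 to the remainder.
  leading term x_1x_2: subtract (5)·f_1 from -5x_1x_2 - 91/3x_2^2 + 51/2x_1 - 304/3x_2 + 13/2 → -61/3x_2^2 + 18x_1 - 304/3x_2 - 31
  leading term x_2^2: no divisor's leading term divides it; move -61/3x_2^2 to the remainder.
  leading term x_1: no divisor's leading term divides it; move 18x_1 to the remainder.
  leading term x_2: no divisor's leading term divides it; move -304/3x_2 to the remainder.
  leading term 1: no divisor's leading term divides it; move -31 to the remainder.
  remainder 8x_2^4 + 26x_2^3 - 3x_1^2 - 61/3x_2^2 + 18x_1 - 304/3x_2 - 31 ≠ 0; add g_3 = 8x_2^4 + 26x_2^3 - 3x_1^2 - 61/3x_2^2 + 18x_1 - 304/3x_2 - 31 to the basis.

The other S-polynomials (S(f_1,g_3), S(f_2,g_3)) all reduce to 0 modulo the current basis, so we have a Gröbner basis.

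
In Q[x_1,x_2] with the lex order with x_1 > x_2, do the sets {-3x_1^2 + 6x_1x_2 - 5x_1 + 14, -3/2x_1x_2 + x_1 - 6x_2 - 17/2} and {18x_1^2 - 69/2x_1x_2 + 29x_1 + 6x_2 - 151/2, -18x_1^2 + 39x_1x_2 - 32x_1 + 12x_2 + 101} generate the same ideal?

Yes, the ideals are equal.

Equality of ideals is decidable: compute both reduced Gröbner bases (unique for the ordering) and check whether they agree.
Buchberger on the first generating set:
f_1 = -3x_1^2 + 6x_1x_2 - 5x_1 + 14, LT = x_1^2.
f_2 = -3/2x_1x_2 + x_1 - 6x_2 - 17/2, LT = x_1x_2.

S(f_1,f_2): lcm = x_1^2x_2. S = 2/3x_1^2 - 2x_1x_2^2 - 7/3x_1x_2 - 17/3x_1 - 14/3x_2.
  reduce S modulo (f_1, f_2):
  remainder -25/3x_1 + 8x_2^2 + 16x_2 + 49/3 ≠ 0; add g_3 = -25/3x_1 + 8x_2^2 + 16x_2 + 49/3 to the basis.

S(f_2,g_3): lcm = x_1x_2. S = -2/3x_1 + 24/25x_2^3 + 48/25x_2^2 + 149/25x_2 + 17/3.
  reduce S modulo (f_1, f_2, g_3):
  remainder 24/25x_2^3 + 32/25x_2^2 + 117/25x_2 + 109/25 ≠ 0; add g_4 = 24/25x_2^3 + 32/25x_2^2 + 117/25x_2 + 109/25 to the basis.

The other S-polynomials (S(f_1,g_3), S(f_1,g_4), S(f_2,g_4), S(g_3,g_4)) all reduce to 0 modulo the current basis, so we have a Gröbner basis.
Inter-reduce: drop elements whose leading term is divisible by another's, tail-reduce, and make monic.
Reduced Gröbner basis: {x_1 - 24/25x_2^2 - 48/25x_2 - 49/25, x_2^3 + 4/3x_2^2 + 39/8x_2 + 109/24}.

Buchberger on the second generating set:
h_1 = 18x_1^2 - 69/2x_1x_2 + 29x_1 + 6x_2 - 151/2, LT = x_1^2.
h_2 = -18x_1^2 + 39x_1x_2 - 32x_1 + 12x_2 + 101, LT = x_1^2.

S(h_1,h_2): lcm = x_1^2. S = 1/4x_1x_2 - 1/6x_1 + x_2 + 17/12.
  reduce S modulo (h_1, h_2):
  remainder 1/4x_1x_2 - 1/6x_1 + x_2 + 17/12 ≠ 0; add k_3 = 1/4x_1x_2 - 1/6x_1 + x_2 + 17/12 to the basis.

S(h_1,k_3): lcm = x_1^2x_2. S = 2/3x_1^2 - 23/12x_1x_2^2 - 43/18x_1x_2 - 17/3x_1 + 1/3x_2^2 - 151/36x_2.
  reduce S modulo (h_1, h_2, k_3):
  remainder -25/3x_1 + 8x_2^2 + 16x_2 + 49/3 ≠ 0; add k_4 = -25/3x_1 + 8x_2^2 + 16x_2 + 49/3 to the basis.

S(k_3,k_4): lcm = x_1x_2. S = -2/3x_1 + 24/25x_2^3 + 48/25x_2^2 + 149/25x_2 + 17/3.
  reduce S modulo (h_1, h_2, k_3, k_4):
  remainder 24/25x_2^3 + 32/25x_2^2 + 117/25x_2 + 109/25 ≠ 0; add k_5 = 24/25x_2^3 + 32/25x_2^2 + 117/25x_2 + 109/25 to the basis.

The other S-polynomials (S(h_2,k_3), S(h_1,k_4), S(h_2,k_4), S(h_1,k_5), S(h_2,k_5), S(k_3,k_5), S(k_4,k_5)) all reduce to 0 modulo the current basis, so we have a Gröbner basis.
Inter-reduce: drop elements whose leading term is divisible by another's, tail-reduce, and make monic.
Reduced Gröbner basis: {x_1 - 24/25x_2^2 - 48/25x_2 - 49/25, x_2^3 + 4/3x_2^2 + 39/8x_2 + 109/24}.

These coincide, so the ideals are equal.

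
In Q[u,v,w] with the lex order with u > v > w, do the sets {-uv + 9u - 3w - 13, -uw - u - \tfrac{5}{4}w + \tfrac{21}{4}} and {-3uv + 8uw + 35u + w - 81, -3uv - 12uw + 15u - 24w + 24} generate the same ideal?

Yes, the ideals are equal.

Equality of ideals is decidable: compute both reduced Gröbner bases (unique for the ordering) and check whether they agree.
Buchberger on the first generating set:
f_1 = -uv + 9u - 3w - 13, LT = uv.
f_2 = -uw - u - \tfrac{5}{4}w + \tfrac{21}{4}, LT = uw.

S(f_1,f_2): lcm = uvw. S = -uv - 9uw - \tfrac{5}{4}vw + \tfrac{21}{4}v + 3w^{2} + 13w.
  leading term uv: subtract (1)·f_1 from -uv - 9uw - \tfrac{5}{4}vw + \tfrac{21}{4}v + 3w^{2} + 13w → -9uw - 9u - \tfrac{5}{4}vw + \tfrac{21}{4}v + 3w^{2} + 16w + 13
  leading term uw: subtract (9)·f_2 from -9uw - 9u - \tfrac{5}{4}vw + \tfrac{21}{4}v + 3w^{2} + 16w + 13 → -\tfrac{5}{4}vw + \tfrac{21}{4}v + 3w^{2} + \tfrac{109}{4}w - \tfrac{137}{4}
  leading term vw: no divisor's leading term divides it; move -\tfrac{5}{4}vw to the remainder.
  leading term v: no divisor's leading term divides it; move \tfrac{21}{4}v to the remainder.
  leading term w^{2}: no divisor's leading term divides it; move 3w^{2} to the remainder.
  leading term w: no divisor's leading term divides it; move \tfrac{109}{4}w to the remainder.
  leading term 1: no divisor's leading term divides it; move -\tfrac{137}{4} to the remainder.
  remainder -\tfrac{5}{4}vw + \tfrac{21}{4}v + 3w^{2} + \tfrac{109}{4}w - \tfrac{137}{4} ≠ 0; add g_3 = -\tfrac{5}{4}vw + \tfrac{21}{4}v + 3w^{2} + \tfrac{109}{4}w - \tfrac{137}{4} to the basis.

The other S-polynomials (S(f_1,g_3), S(f_2,g_3)) all reduce to 0 modulo the current basis, so we have a Gröbner basis.
Inter-reduce: drop elements whose leading term is divisible by another's, tail-reduce, and make monic.
Reduced Gröbner basis: {uv - 9u + 3w + 13, uw + u + \tfrac{5}{4}w - \tfrac{21}{4}, vw - \tfrac{21}{5}v - \tfrac{12}{5}w^{2} - \tfrac{109}{5}w + \tfrac{137}{5}}.

Buchberger on the second generating set:
h_1 = -3uv + 8uw + 35u + w - 81, LT = uv.
h_2 = -3uv - 12uw + 15u - 24w + 24, LT = uv.

S(h_1,h_2): lcm = uv. S = -\tfrac{20}{3}uw - \tfrac{20}{3}u - \tfrac{25}{3}w + 35.
  leading term uw: no divisor's leading term divides it; move -\tfrac{20}{3}uw to the remainder.
  leading term u: no divisor's leading term divides it; move -\tfrac{20}{3}u to the remainder.
  leading term w: no divisor's leading term divides it; move -\tfrac{25}{3}w to the remainder.
  leading term 1: no divisor's leading term divides it; move 35 to the remainder.
  remainder -\tfrac{20}{3}uw - \tfrac{20}{3}u - \tfrac{25}{3}w + 35 ≠ 0; add k_3 = -\tfrac{20}{3}uw - \tfrac{20}{3}u - \tfrac{25}{3}w + 35 to the basis.

S(h_1,k_3): lcm = uvw. S = -uv - \tfrac{8}{3}uw^{2} - \tfrac{35}{3}uw - \tfrac{5}{4}vw + \tfrac{21}{4}v - \tfrac{1}{3}w^{2} + 27w.
  leading term uv: subtract (\tfrac{1}{3})·h_1 from -uv - \tfrac{8}{3}uw^{2} - \tfrac{35}{3}uw - \tfrac{5}{4}vw + \tfrac{21}{4}v - \tfrac{1}{3}w^{2} + 27w → -\tfrac{8}{3}uw^{2} - \tfrac{43}{3}uw - \tfrac{35}{3}u - \tfrac{5}{4}vw + \tfrac{21}{4}v - \tfrac{1}{3}w^{2} + \tfrac{80}{3}w + 27
  leading term uw^{2}: subtract (\tfrac{2}{5}w)·k_3 from -\tfrac{8}{3}uw^{2} - \tfrac{43}{3}uw - \tfrac{35}{3}u - \tfrac{5}{4}vw + \tfrac{21}{4}v - \tfrac{1}{3}w^{2} + \tfrac{80}{3}w + 27 → -\tfrac{35}{3}uw - \tfrac{35}{3}u - \tfrac{5}{4}vw + \tfrac{21}{4}v + 3w^{2} + \tfrac{38}{3}w + 27
  leading term uw: subtract (\tfrac{7}{4})·k_3 from -\tfrac{35}{3}uw - \tfrac{35}{3}u - \tfrac{5}{4}vw + \tfrac{21}{4}v + 3w^{2} + \tfrac{38}{3}w + 27 → -\tfrac{5}{4}vw + \tfrac{21}{4}v + 3w^{2} + \tfrac{109}{4}w - \tfrac{137}{4}
  leading term vw: no divisor's leading term divides it; move -\tfrac{5}{4}vw to the remainder.
  leading term v: no divisor's leading term divides it; move \tfrac{21}{4}v to the remainder.
  leading term w^{2}: no divisor's leading term divides it; move 3w^{2} to the remainder.
  leading term w: no divisor's leading term divides it; move \tfrac{109}{4}w to the remainder.
  leading term 1: no divisor's leading term divides it; move -\tfrac{137}{4} to the remainder.
  remainder -\tfrac{5}{4}vw + \tfrac{21}{4}v + 3w^{2} + \tfrac{109}{4}w - \tfrac{137}{4} ≠ 0; add k_4 = -\tfrac{5}{4}vw + \tfrac{21}{4}v + 3w^{2} + \tfrac{109}{4}w - \tfrac{137}{4} to the basis.

The other S-polynomials (S(h_2,k_3), S(h_1,k_4), S(h_2,k_4), S(k_3,k_4)) all reduce to 0 modulo the current basis, so we have a Gröbner basis.
Inter-reduce: drop elements whose leading term is divisible by another's, tail-reduce, and make monic.
Reduced Gröbner basis: {uv - 9u + 3w + 13, uw + u + \tfrac{5}{4}w - \tfrac{21}{4}, vw - \tfrac{21}{5}v - \tfrac{12}{5}w^{2} - \tfrac{109}{5}w + \tfrac{137}{5}}.

These coincide, so the ideals are equal.
The choice of monomial ordering does not affect the verdict — as long as both bases are computed under the same ordering, their equality decides ideal equality.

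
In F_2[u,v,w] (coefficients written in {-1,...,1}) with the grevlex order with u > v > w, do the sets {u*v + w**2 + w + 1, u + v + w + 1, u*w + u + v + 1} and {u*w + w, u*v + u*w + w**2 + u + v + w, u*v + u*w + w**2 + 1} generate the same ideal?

Yes, the ideals are equal.

Two ideals are equal iff their reduced Gröbner bases coincide (the reduced basis is unique for a fixed ordering).
Buchberger on the first generating set:
f_1 = u*v + w**2 + w + 1, LT = u*v.
f_2 = u + v + w + 1, LT = u.
f_3 = u*w + u + v + 1, LT = u*w.

S(f_1,f_2): lcm = u*v. S = v**2 + v*w + w**2 + v + w + 1.
  leading term v**2: no divisor's leading term divides it; move v**2 to the remainder.
  leading term v*w: no divisor's leading term divides it; move v*w to the remainder.
  leading term w**2: no divisor's leading term divides it; move w**2 to the remainder.
  leading term v: no divisor's leading term divides it; move v to the remainder.
  leading term w: no divisor's leading term divides it; move w to the remainder.
  leading term 1: no divisor's leading term divides it; move 1 to the remainder.
  remainder v**2 + v*w + w**2 + v + w + 1 ≠ 0; add g_4 = v**2 + v*w + w**2 + v + w + 1 to the basis.

S(f_1,f_3): lcm = u*v*w. S = w**3 + u*v + v**2 + w**2 + v + w.
  leading term w**3: no divisor's leading term divides it; move w**3 to the remainder.
  leading term u*v: subtract (1)·f_1 from u*v + v**2 + w**2 + v + w → v**2 + v + 1
  leading term v**2: subtract (1)·g_4 from v**2 + v + 1 → v*w + w**2 + w
  leading term v*w: no divisor's leading term divides it; move v*w to the remainder.
  leading term w**2: no divisor's leading term divides it; move w**2 to the remainder.
  leading term w: no divisor's leading term divides it; move w to the remainder.
  remainder w**3 + v*w + w**2 + w ≠ 0; add g_5 = w**3 + v*w + w**2 + w to the basis.

S(f_2,f_3): lcm = u*w. S = v*w + w**2 + u + v + w + 1.
  leading term v*w: no divisor's leading term divides it; move v*w to the remainder.
  leading term w**2: no divisor's leading term divides it; move w**2 to the remainder.
  leading term u: subtract (1)·f_2 from u + v + w + 1 → 0
  remainder v*w + w**2 ≠ 0; add g_6 = v*w + w**2 to the basis.

The other S-polynomials (S(f_1,g_4), S(f_2,g_4), S(f_3,g_4), S(f_1,g_5), S(f_2,g_5), S(f_3,g_5), S(g_4,g_5), S(f_1,g_6), S(f_2,g_6), S(f_3,g_6), S(g_4,g_6), S(g_5,g_6)) all reduce to 0 modulo the current basis, so we have a Gröbner basis.
Inter-reduce: drop elements whose leading term is divisible by another's, tail-reduce, and make monic.
Reduced Gröbner basis: {w**3 + w, v**2 + v + w + 1, v*w + w**2, u + v + w + 1}.

Buchberger on the second generating set:
h_1 = u*w + w, LT = u*w.
h_2 = u*v + u*w + w**2 + u + v + w, LT = u*v.
h_3 = u*v + u*w + w**2 + 1, LT = u*v.

S(h_1,h_2): lcm = u*v*w. S = u*w**2 + w**3 + u*w + w**2.
  leading term u*w**2: subtract (w)·h_1 from u*w**2 + w**3 + u*w + w**2 → w**3 + u*w
  leading term w**3: no divisor's leading term divides it; move w**3 to the remainder.
  leading term u*w: subtract (1)·h_1 from u*w → w
  leading term w: no divisor's leading term divides it; move w to the remainder.
  remainder w**3 + w ≠ 0; add k_4 = w**3 + w to the basis.

S(h_1,h_3): lcm = u*v*w. S = u*w**2 + w**3 + v*w + w.
  leading term u*w**2: subtract (w)·h_1 from u*w**2 + w**3 + v*w + w → w**3 + v*w + w**2 + w
  leading term w**3: subtract (1)·k_4 from w**3 + v*w + w**2 + w → v*w + w**2
  leading term v*w: no divisor's leading term divides it; move v*w to the remainder.
  leading term w**2: no divisor's leading term divides it; move w**2 to the remainder.
  remainder v*w + w**2 ≠ 0; add k_5 = v*w + w**2 to the basis.

S(h_2,h_3): lcm = u*v. S = u + v + w + 1.
  leading term u: no divisor's leading term divides it; move u to the remainder.
  leading term v: no divisor's leading term divides it; move v to the remainder.
  leading term w: no divisor's leading term divides it; move w to the remainder.
  leading term 1: no divisor's leading term divides it; move 1 to the remainder.
  remainder u + v + w + 1 ≠ 0; add k_6 = u + v + w + 1 to the basis.

S(h_2,k_6): lcm = u*v. S = v**2 + u*w + v*w + w**2 + u + w.
  leading term v**2: no divisor's leading term divides it; move v**2 to the remainder.
  leading term u*w: subtract (1)·h_1 from u*w + v*w + w**2 + u + w → v*w + w**2 + u
  leading term v*w: subtract (1)·k_5 from v*w + w**2 + u → u
  leading term u: subtract (1)·k_6 from u → v + w + 1
  leading term v: no divisor's leading term divides it; move v to the remainder.
  leading term w: no divisor's leading term divides it; move w to the remainder.
  leading term 1: no divisor's leading term divides it; move 1 to the remainder.
  remainder v**2 + v + w + 1 ≠ 0; add k_7 = v**2 + v + w + 1 to the basis.

The other S-polynomials (S(h_1,k_4), S(h_2,k_4), S(h_3,k_4), S(h_1,k_5), S(h_2,k_5), S(h_3,k_5), S(k_4,k_5), S(h_1,k_6), S(h_3,k_6), S(k_4,k_6), S(k_5,k_6), S(h_1,k_7), S(h_2,k_7), S(h_3,k_7), S(k_4,k_7), S(k_5,k_7), S(k_6,k_7)) all reduce to 0 modulo the current basis, so we have a Gröbner basis.
Inter-reduce: drop elements whose leading term is divisible by another's, tail-reduce, and make monic.
Reduced Gröbner basis: {w**3 + w, v**2 + v + w + 1, v*w + w**2, u + v + w + 1}.

These coincide, so the ideals are equal.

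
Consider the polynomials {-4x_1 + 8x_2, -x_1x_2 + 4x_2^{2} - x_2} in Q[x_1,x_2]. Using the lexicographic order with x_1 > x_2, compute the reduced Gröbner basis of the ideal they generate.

G = {x_1 - 2x_2, x_2^{2} - \tfrac{1}{2}x_2}

Buchberger's algorithm terminates because the ascending chain of leading-term ideals stabilizes.

f_1 = -4x_1 + 8x_2, LT = x_1.
f_2 = -x_1x_2 + 4x_2^{2} - x_2, LT = x_1x_2.

S(f_1,f_2): lcm = x_1x_2. S = 2x_2^{2} - x_2.
  leading term x_2^{2}: no divisor's leading term divides it; move 2x_2^{2} to the remainder.
  leading term x_2: no divisor's leading term divides it; move -x_2 to the remainder.
  remainder 2x_2^{2} - x_2 ≠ 0; add g_3 = 2x_2^{2} - x_2 to the basis.

S(f_1,g_3): leading monomials are coprime, so the S-polynomial reduces to 0 (Buchberger's first criterion).
S(f_2,g_3): lcm = x_1x_2^{2}. S = \tfrac{1}{2}x_1x_2 - 4x_2^{3} + x_2^{2}.
  leading term x_1x_2: subtract (-\tfrac{1}{8}x_2)·f_1 from \tfrac{1}{2}x_1x_2 - 4x_2^{3} + x_2^{2} → -4x_2^{3} + 2x_2^{2}
  leading term x_2^{3}: subtract (-2x_2)·g_3 from -4x_2^{3} + 2x_2^{2} → 0
  remainder 0.

Every S-polynomial of the final basis reduces to 0, so we have a Gröbner basis.
Inter-reduce: drop elements whose leading term is divisible by another's, tail-reduce, and make monic.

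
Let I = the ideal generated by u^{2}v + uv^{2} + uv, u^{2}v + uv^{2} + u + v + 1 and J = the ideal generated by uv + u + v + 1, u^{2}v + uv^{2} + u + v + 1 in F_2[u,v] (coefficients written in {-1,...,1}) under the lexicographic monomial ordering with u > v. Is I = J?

Yes, the ideals are equal.

Since reduced Gröbner bases are canonical representatives of ideals under a given ordering, it suffices to compute and compare them.
Buchberger on the first generating set:
f_1 = u^{2}v + uv^{2} + uv, LT = u^{2}v.
f_2 = u^{2}v + uv^{2} + u + v + 1, LT = u^{2}v.

S(f_1,f_2): lcm = u^{2}v. S = uv + u + v + 1.
  leading term uv: no divisor's leading term divides it; move uv to the remainder.
  leading term u: no divisor's leading term divides it; move u to the remainder.
  leading term v: no divisor's leading term divides it; move v to the remainder.
  leading term 1: no divisor's leading term divides it; move 1 to the remainder.
  remainder uv + u + v + 1 ≠ 0; add g_3 = uv + u + v + 1 to the basis.

S(f_1,g_3): lcm = u^{2}v. S = u^{2} + uv^{2} + u.
  leading term u^{2}: no divisor's leading term divides it; move u^{2} to the remainder.
  leading term uv^{2}: subtract (v)·g_3 from uv^{2} + u → uv + u + v^{2} + v
  leading term uv: subtract (1)·g_3 from uv + u + v^{2} + v → v^{2} + 1
  leading term v^{2}: no divisor's leading term divides it; move v^{2} to the remainder.
  leading term 1: no divisor's leading term divides it; move 1 to the remainder.
  remainder u^{2} + v^{2} + 1 ≠ 0; add g_4 = u^{2} + v^{2} + 1 to the basis.

S(f_2,g_3): lcm = u^{2}v. S = u^{2} + uv^{2} + uv + v + 1.
  leading term u^{2}: subtract (1)·g_4 from u^{2} + uv^{2} + uv + v + 1 → uv^{2} + uv + v^{2} + v
  leading term uv^{2}: subtract (v)·g_3 from uv^{2} + uv + v^{2} + v → 0
  remainder 0.

S(f_1,g_4): lcm = u^{2}v. S = uv^{2} + uv + v^{3} + v.
  leading term uv^{2}: subtract (v)·g_3 from uv^{2} + uv + v^{3} + v → v^{3} + v^{2}
  leading term v^{3}: no divisor's leading term divides it; move v^{3} to the remainder.
  leading term v^{2}: no divisor's leading term divides it; move v^{2} to the remainder.
  remainder v^{3} + v^{2} ≠ 0; add g_5 = v^{3} + v^{2} to the basis.

S(f_2,g_4): lcm = u^{2}v. S = uv^{2} + u + v^{3} + 1.
  leading term uv^{2}: subtract (v)·g_3 from uv^{2} + u + v^{3} + 1 → uv + u + v^{3} + v^{2} + v + 1
  leading term uv: subtract (1)·g_3 from uv + u + v^{3} + v^{2} + v + 1 → v^{3} + v^{2}
  leading term v^{3}: subtract (1)·g_5 from v^{3} + v^{2} → 0
  remainder 0.

S(g_3,g_4): lcm = u^{2}v. S = u^{2} + uv + u + v^{3} + v.
  leading term u^{2}: subtract (1)·g_4 from u^{2} + uv + u + v^{3} + v → uv + u + v^{3} + v^{2} + v + 1
  leading term uv: subtract (1)·g_3 from uv + u + v^{3} + v^{2} + v + 1 → v^{3} + v^{2}
  leading term v^{3}: subtract (1)·g_5 from v^{3} + v^{2} → 0
  remainder 0.

S(f_1,g_5): lcm = u^{2}v^{3}. S = u^{2}v^{2} + uv^{4} + uv^{3}.
  leading term u^{2}v^{2}: subtract (v)·f_1 from u^{2}v^{2} + uv^{4} + uv^{3} → uv^{4} + uv^{2}
  leading term uv^{4}: subtract (v^{3})·g_3 from uv^{4} + uv^{2} → uv^{3} + uv^{2} + v^{4} + v^{3}
  leading term uv^{3}: subtract (v^{2})·g_3 from uv^{3} + uv^{2} + v^{4} + v^{3} → v^{4} + v^{2}
  leading term v^{4}: subtract (v)·g_5 from v^{4} + v^{2} → v^{3} + v^{2}
  leading term v^{3}: subtract (1)·g_5 from v^{3} + v^{2} → 0
  remainder 0.

S(f_2,g_5): lcm = u^{2}v^{3}. S = u^{2}v^{2} + uv^{4} + uv^{2} + v^{3} + v^{2}.
  leading term u^{2}v^{2}: subtract (v)·f_1 from u^{2}v^{2} + uv^{4} + uv^{2} + v^{3} + v^{2} → uv^{4} + uv^{3} + v^{3} + v^{2}
  leading term uv^{4}: subtract (v^{3})·g_3 from uv^{4} + uv^{3} + v^{3} + v^{2} → v^{4} + v^{2}
  leading term v^{4}: subtract (v)·g_5 from v^{4} + v^{2} → v^{3} + v^{2}
  leading term v^{3}: subtract (1)·g_5 from v^{3} + v^{2} → 0
  remainder 0.

S(g_3,g_5): lcm = uv^{3}. S = v^{3} + v^{2}.
  leading term v^{3}: subtract (1)·g_5 from v^{3} + v^{2} → 0
  remainder 0.

S(g_4,g_5): leading monomials are coprime, so the S-polynomial reduces to 0 (Buchberger's first criterion).
Every S-polynomial of the final basis reduces to 0, so we have a Gröbner basis.
Inter-reduce: drop elements whose leading term is divisible by another's, tail-reduce, and make monic.
Reduced Gröbner basis: {u^{2} + v^{2} + 1, uv + u + v + 1, v^{3} + v^{2}}.

Buchberger on the second generating set:
h_1 = uv + u + v + 1, LT = uv.
h_2 = u^{2}v + uv^{2} + u + v + 1, LT = u^{2}v.

S(h_1,h_2): lcm = u^{2}v. S = u^{2} + uv^{2} + uv + v + 1.
  leading term u^{2}: no divisor's leading term divides it; move u^{2} to the remainder.
  leading term uv^{2}: subtract (v)·h_1 from uv^{2} + uv + v + 1 → v^{2} + 1
  leading term v^{2}: no divisor's leading term divides it; move v^{2} to the remainder.
  leading term 1: no divisor's leading term divides it; move 1 to the remainder.
  remainder u^{2} + v^{2} + 1 ≠ 0; add k_3 = u^{2} + v^{2} + 1 to the basis.

S(h_1,k_3): lcm = u^{2}v. S = u^{2} + uv + u + v^{3} + v.
  leading term u^{2}: subtract (1)·k_3 from u^{2} + uv + u + v^{3} + v → uv + u + v^{3} + v^{2} + v + 1
  leading term uv: subtract (1)·h_1 from uv + u + v^{3} + v^{2} + v + 1 → v^{3} + v^{2}
  leading term v^{3}: no divisor's leading term divides it; move v^{3} to the remainder.
  leading term v^{2}: no divisor's leading term divides it; move v^{2} to the remainder.
  remainder v^{3} + v^{2} ≠ 0; add k_4 = v^{3} + v^{2} to the basis.

S(h_2,k_3): lcm = u^{2}v. S = uv^{2} + u + v^{3} + 1.
  leading term uv^{2}: subtract (v)·h_1 from uv^{2} + u + v^{3} + 1 → uv + u + v^{3} + v^{2} + v + 1
  leading term uv: subtract (1)·h_1 from uv + u + v^{3} + v^{2} + v + 1 → v^{3} + v^{2}
  leading term v^{3}: subtract (1)·k_4 from v^{3} + v^{2} → 0
  remainder 0.

S(h_1,k_4): lcm = uv^{3}. S = v^{3} + v^{2}.
  leading term v^{3}: subtract (1)·k_4 from v^{3} + v^{2} → 0
  remainder 0.

S(h_2,k_4): lcm = u^{2}v^{3}. S = u^{2}v^{2} + uv^{4} + uv^{2} + v^{3} + v^{2}.
  leading term u^{2}v^{2}: subtract (uv)·h_1 from u^{2}v^{2} + uv^{4} + uv^{2} + v^{3} + v^{2} → u^{2}v + uv^{4} + uv + v^{3} + v^{2}
  leading term u^{2}v: subtract (u)·h_1 from u^{2}v + uv^{4} + uv + v^{3} + v^{2} → u^{2} + uv^{4} + u + v^{3} + v^{2}
  leading term u^{2}: subtract (1)·k_3 from u^{2} + uv^{4} + u + v^{3} + v^{2} → uv^{4} + u + v^{3} + 1
  leading term uv^{4}: subtract (v^{3})·h_1 from uv^{4} + u + v^{3} + 1 → uv^{3} + u + v^{4} + 1
  leading term uv^{3}: subtract (v^{2})·h_1 from uv^{3} + u + v^{4} + 1 → uv^{2} + u + v^{4} + v^{3} + v^{2} + 1
  leading term uv^{2}: subtract (v)·h_1 from uv^{2} + u + v^{4} + v^{3} + v^{2} + 1 → uv + u + v^{4} + v^{3} + v + 1
  leading term uv: subtract (1)·h_1 from uv + u + v^{4} + v^{3} + v + 1 → v^{4} + v^{3}
  leading term v^{4}: subtract (v)·k_4 from v^{4} + v^{3} → 0
  remainder 0.

S(k_3,k_4): leading monomials are coprime, so the S-polynomial reduces to 0 (Buchberger's first criterion).
Every S-polynomial of the final basis reduces to 0, so we have a Gröbner basis.
Inter-reduce: drop elements whose leading term is divisible by another's, tail-reduce, and make monic.
Reduced Gröbner basis: {u^{2} + v^{2} + 1, uv + u + v + 1, v^{3} + v^{2}}.

Same reduced basis, so the two generating sets span the same ideal.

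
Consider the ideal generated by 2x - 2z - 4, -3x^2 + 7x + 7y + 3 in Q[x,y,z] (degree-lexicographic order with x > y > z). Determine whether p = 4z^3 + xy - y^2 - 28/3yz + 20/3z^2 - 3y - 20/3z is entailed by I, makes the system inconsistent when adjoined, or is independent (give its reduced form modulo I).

First compute the reduced Gröbner basis of I by Buchberger's algorithm.
f_1 = 2x - 2z - 4, LT = x.
f_2 = -3x^2 + 7x + 7y + 3, LT = x^2.

S(f_1,f_2): lcm = x^2. S = -xz + 1/3x + 7/3y + 1.
  reduce S modulo (f_1, f_2):
  remainder -z^2 + 7/3y - 5/3z + 5/3 ≠ 0; add h_3 = -z^2 + 7/3y - 5/3z + 5/3 to the basis.

The other S-polynomials (S(f_1,h_3), S(f_2,h_3)) all reduce to 0 modulo the current basis, so we have a Gröbner basis.
Inter-reduce: drop elements whose leading term is divisible by another's, tail-reduce, and make monic.
Reduced Gröbner basis: {z^2 - 7/3y + 5/3z - 5/3, x - z - 2}.
Label its elements g_1 = z^2 - 7/3y + 5/3z - 5/3, g_2 = x - z - 2.

Reduce p = 4z^3 + xy - y^2 - 28/3yz + 20/3z^2 - 3y - 20/3z modulo G:
  leading term z^3: subtract (4z)·g_1 from 4z^3 + xy - y^2 - 28/3yz + 20/3z^2 - 3y - 20/3z → xy - y^2 - 3y
  leading term xy: subtract (y)·g_2 from xy - y^2 - 3y → -y^2 + yz - y
  leading term y^2: no divisor's leading term divides it; move -y^2 to the remainder.
  leading term yz: no divisor's leading term divides it; move yz to the remainder.
  leading term y: no divisor's leading term divides it; move -y to the remainder.
  normal form = -y^2 + yz - y.
The normal form is nonzero, so p ∉ I. Since p minus its normal form lies in I, I + (p) = I + (r) where r = -y^2 + yz - y; decide whether this ideal is the whole ring.
Run Buchberger on G together with r (pairs among the g_i already reduce to 0 since G is a Gröbner basis):
g_1 = z^2 - 7/3y + 5/3z - 5/3, LT = z^2.
g_2 = x - z - 2, LT = x.
r = -y^2 + yz - y, LT = y^2.

The S-polynomials (S(g_1,g_2), S(g_1,r), S(g_2,r)) all reduce to 0 modulo the current basis, so we have a Gröbner basis.
Inter-reduce: drop elements whose leading term is divisible by another's, tail-reduce, and make monic.
Reduced Gröbner basis: {y^2 - yz + y, z^2 - 7/3y + 5/3z - 5/3, x - z - 2}.
The reduced Gröbner basis of I + (p) is {y^2 - yz + y, z^2 - 7/3y + 5/3z - 5/3, x - z - 2} ≠ {1}, a proper ideal, so the enlarged system stays consistent: p is independent of I, with normal form -y^2 + yz - y.

4z^3 + xy - y^2 - 28/3yz + 20/3z^2 - 3y - 20/3z is independent of I; its normal form modulo I is -y^2 + yz - y.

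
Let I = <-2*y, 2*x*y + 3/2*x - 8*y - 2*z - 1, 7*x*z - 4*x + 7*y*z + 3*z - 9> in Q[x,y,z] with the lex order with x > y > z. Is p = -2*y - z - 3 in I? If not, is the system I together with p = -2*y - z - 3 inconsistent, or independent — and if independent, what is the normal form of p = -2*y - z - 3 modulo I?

First compute the reduced Gröbner basis of I by Buchberger's algorithm.
f_1 = -2*y, LT = y.
f_2 = 2*x*y + 3/2*x - 8*y - 2*z - 1, LT = x*y.
f_3 = 7*x*z - 4*x + 7*y*z + 3*z - 9, LT = x*z.

S(f_1,f_2): lcm = x*y. S = -3/4*x + 4*y + z + 1/2.
  leading term x: no divisor's leading term divides it; move -3/4*x to the remainder.
  leading term y: subtract (-2)·f_1 from 4*y + z + 1/2 → z + 1/2
  leading term z: no divisor's leading term divides it; move z to the remainder.
  leading term 1: no divisor's leading term divides it; move 1/2 to the remainder.
  remainder -3/4*x + z + 1/2 ≠ 0; add h_4 = -3/4*x + z + 1/2 to the basis.

S(f_2,f_3): lcm = x*y*z. S = 4/7*x*y + 3/4*x*z - y**2*z - 31/7*y*z + 9/7*y - z**2 - 1/2*z.
  leading term x*y: subtract (-2/7*x)·f_1 from 4/7*x*y + 3/4*x*z - y**2*z - 31/7*y*z + 9/7*y - z**2 - 1/2*z → 3/4*x*z - y**2*z - 31/7*y*z + 9/7*y - z**2 - 1/2*z
  leading term x*z: subtract (3/28)·f_3 from 3/4*x*z - y**2*z - 31/7*y*z + 9/7*y - z**2 - 1/2*z → 3/7*x - y**2*z - 145/28*y*z + 9/7*y - z**2 - 23/28*z + 27/28
  leading term x: subtract (-4/7)·h_4 from 3/7*x - y**2*z - 145/28*y*z + 9/7*y - z**2 - 23/28*z + 27/28 → -y**2*z - 145/28*y*z + 9/7*y - z**2 - 1/4*z + 5/4
  leading term y**2*z: subtract (1/2*y*z)·f_1 from -y**2*z - 145/28*y*z + 9/7*y - z**2 - 1/4*z + 5/4 → -145/28*y*z + 9/7*y - z**2 - 1/4*z + 5/4
  leading term y*z: subtract (145/56*z)·f_1 from -145/28*y*z + 9/7*y - z**2 - 1/4*z + 5/4 → 9/7*y - z**2 - 1/4*z + 5/4
  leading term y: subtract (-9/14)·f_1 from 9/7*y - z**2 - 1/4*z + 5/4 → -z**2 - 1/4*z + 5/4
  leading term z**2: no divisor's leading term divides it; move -z**2 to the remainder.
  leading term z: no divisor's leading term divides it; move -1/4*z to the remainder.
  leading term 1: no divisor's leading term divides it; move 5/4 to the remainder.
  remainder -z**2 - 1/4*z + 5/4 ≠ 0; add h_5 = -z**2 - 1/4*z + 5/4 to the basis.

The other S-polynomials (S(f_1,f_3), S(f_1,h_4), S(f_2,h_4), S(f_3,h_4), S(f_1,h_5), S(f_2,h_5), S(f_3,h_5), S(h_4,h_5)) all reduce to 0 modulo the current basis, so we have a Gröbner basis.
Inter-reduce: drop elements whose leading term is divisible by another's, tail-reduce, and make monic.
Reduced Gröbner basis: {x - 4/3*z - 2/3, y, z**2 + 1/4*z - 5/4}.
Label its elements g_1 = x - 4/3*z - 2/3, g_2 = y, g_3 = z**2 + 1/4*z - 5/4.

Reduce p = -2*y - z - 3 modulo G:
  leading term y: subtract (-2)·g_2 from -2*y - z - 3 → -z - 3
  leading term z: no divisor's leading term divides it; move -z to the remainder.
  leading term 1: no divisor's leading term divides it; move -3 to the remainder.
  normal form = -z - 3.
The normal form is nonzero, so p ∉ I. Since p minus its normal form lies in I, I + (p) = I + (r) where r = -z - 3; decide whether this ideal is the whole ring.
Run Buchberger on G together with r (pairs among the g_i already reduce to 0 since G is a Gröbner basis):
g_1 = x - 4/3*z - 2/3, LT = x.
g_2 = y, LT = y.
g_3 = z**2 + 1/4*z - 5/4, LT = z**2.
r = -z - 3, LT = z.

S(g_3,r): lcm = z**2. S = -11/4*z - 5/4.
  leading term z: subtract (11/4)·r from -11/4*z - 5/4 → 7
  leading term 1: no divisor's leading term divides it; move 7 to the remainder.
  remainder 7 ≠ 0; add m_5 = 7 to the basis.

The other S-polynomials (S(g_1,g_2), S(g_1,g_3), S(g_1,r), S(g_2,g_3), S(g_2,r), S(g_1,m_5), S(g_2,m_5), S(g_3,m_5), S(r,m_5)) all reduce to 0 modulo the current basis, so we have a Gröbner basis.
Inter-reduce: drop elements whose leading term is divisible by another's, tail-reduce, and make monic.
Reduced Gröbner basis: {1}.
The reduced Gröbner basis of I + (p) is {1}: the ideal is the whole ring, so the enlarged system has no common solution — adjoining p is inconsistent.

Adjoining -2*y - z - 3 makes the ideal the whole ring: the system is inconsistent.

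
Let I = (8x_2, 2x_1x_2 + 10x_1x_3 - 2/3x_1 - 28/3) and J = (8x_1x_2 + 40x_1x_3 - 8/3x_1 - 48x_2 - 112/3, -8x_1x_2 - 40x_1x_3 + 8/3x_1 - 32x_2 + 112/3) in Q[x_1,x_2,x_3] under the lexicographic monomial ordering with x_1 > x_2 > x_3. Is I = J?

Since reduced Gröbner bases are canonical representatives of ideals under a given ordering, it suffices to compute and compare them.
Buchberger on the first generating set:
f_1 = 8x_2, LT = x_2.
f_2 = 2x_1x_2 + 10x_1x_3 - 2/3x_1 - 28/3, LT = x_1x_2.

S(f_1,f_2): lcm = x_1x_2. S = -5x_1x_3 + 1/3x_1 + 14/3.
  reduce S modulo (f_1, f_2):
  remainder -5x_1x_3 + 1/3x_1 + 14/3 ≠ 0; add g_3 = -5x_1x_3 + 1/3x_1 + 14/3 to the basis.

The other S-polynomials (S(f_1,g_3), S(f_2,g_3)) all reduce to 0 modulo the current basis, so we have a Gröbner basis.
Inter-reduce: drop elements whose leading term is divisible by another's, tail-reduce, and make monic.
Reduced Gröbner basis: {x_1x_3 - 1/15x_1 - 14/15, x_2}.

Buchberger on the second generating set:
h_1 = 8x_1x_2 + 40x_1x_3 - 8/3x_1 - 48x_2 - 112/3, LT = x_1x_2.
h_2 = -8x_1x_2 - 40x_1x_3 + 8/3x_1 - 32x_2 + 112/3, LT = x_1x_2.

S(h_1,h_2): lcm = x_1x_2. S = -10x_2.
  reduce S modulo (h_1, h_2):
  remainder -10x_2 ≠ 0; add k_3 = -10x_2 to the basis.

S(h_1,k_3): lcm = x_1x_2. S = 5x_1x_3 - 1/3x_1 - 6x_2 - 14/3.
  reduce S modulo (h_1, h_2, k_3):
  remainder 5x_1x_3 - 1/3x_1 - 14/3 ≠ 0; add k_4 = 5x_1x_3 - 1/3x_1 - 14/3 to the basis.

The other S-polynomials (S(h_2,k_3), S(h_1,k_4), S(h_2,k_4), S(k_3,k_4)) all reduce to 0 modulo the current basis, so we have a Gröbner basis.
Inter-reduce: drop elements whose leading term is divisible by another's, tail-reduce, and make monic.
Reduced Gröbner basis: {x_1x_3 - 1/15x_1 - 14/15, x_2}.

Same reduced basis, so the two generating sets span the same ideal.

Yes, the ideals are equal.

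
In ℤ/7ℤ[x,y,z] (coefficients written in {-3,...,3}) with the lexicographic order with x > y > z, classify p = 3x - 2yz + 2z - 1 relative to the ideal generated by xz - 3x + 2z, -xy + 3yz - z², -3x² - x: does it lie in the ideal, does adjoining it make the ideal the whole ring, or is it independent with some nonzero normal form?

First compute the reduced Gröbner basis of I by Buchberger's algorithm.
f_1 = xz - 3x + 2z, LT = xz.
f_2 = -xy + 3yz - z², LT = xy.
f_3 = -3x² - x, LT = x².

S(f_1,f_2): lcm = xyz. S = -3xy + 3yz² + 2yz - z³.
  reduce S modulo (f_1, f_2, f_3):
  remainder 3yz² - z³ + 3z² ≠ 0; add h_4 = 3yz² - z³ + 3z² to the basis.

S(f_1,f_3): lcm = x²z. S = -3x² - 3xz.
  reduce S modulo (f_1, f_2, f_3, h_4):
  remainder -x - z ≠ 0; add h_5 = -x - z to the basis.

S(f_2,f_3): lcm = x²y. S = -3xyz + 2xy + xz².
  reduce S modulo (f_1, f_2, f_3, h_4, h_5):
  remainder -yz - 2z² - z ≠ 0; add h_6 = -yz - 2z² - z to the basis.

S(f_1,h_5): lcm = xz. S = -3x - z² + 2z.
  reduce S modulo (f_1, f_2, f_3, h_4, h_5, h_6):
  remainder -z² - 2z ≠ 0; add h_7 = -z² - 2z to the basis.

The other S-polynomials (S(f_1,h_4), S(f_2,h_4), S(f_3,h_4), S(f_2,h_5), S(f_3,h_5), S(h_4,h_5), S(f_1,h_6), S(f_2,h_6), S(f_3,h_6), S(h_4,h_6), S(h_5,h_6), S(f_1,h_7), S(f_2,h_7), S(f_3,h_7), S(h_4,h_7), S(h_5,h_7), S(h_6,h_7)) all reduce to 0 modulo the current basis, so we have a Gröbner basis.
Inter-reduce: drop elements whose leading term is divisible by another's, tail-reduce, and make monic.
Reduced Gröbner basis: {x + z, yz - 3z, z² + 2z}.
Label its elements g_1 = x + z, g_2 = yz - 3z, g_3 = z² + 2z.

Reduce p = 3x - 2yz + 2z - 1 modulo G:
  leading term x: subtract (3)·g_1 from 3x - 2yz + 2z - 1 → -2yz - z - 1
  leading term yz: subtract (-2)·g_2 from -2yz - z - 1 → -1
  leading term 1: no divisor's leading term divides it; move -1 to the remainder.
  normal form = -1.
The normal form is nonzero, so p ∉ I. Since p minus its normal form lies in I, I + (p) = I + (r) where r = -1; decide whether this ideal is the whole ring.
Here r = -1 is a nonzero constant, hence a unit: 1 ∈ I + (p), the Gröbner basis of I + (p) is {1}, and the enlarged system has no common solution — adjoining p is inconsistent.

Adjoining 3x - 2yz + 2z - 1 makes the ideal the whole ring: the system is inconsistent.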